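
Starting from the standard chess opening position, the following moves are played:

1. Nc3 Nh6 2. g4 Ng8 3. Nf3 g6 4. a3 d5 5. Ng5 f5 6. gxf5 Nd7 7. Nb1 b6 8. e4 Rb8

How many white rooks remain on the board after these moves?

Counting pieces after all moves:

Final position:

  a b c d e f g h
  ─────────────────
8│· ♜ ♝ ♛ ♚ ♝ ♞ ♜│8
7│♟ · ♟ ♞ ♟ · · ♟│7
6│· ♟ · · · · ♟ ·│6
5│· · · ♟ · ♙ ♘ ·│5
4│· · · · ♙ · · ·│4
3│♙ · · · · · · ·│3
2│· ♙ ♙ ♙ · ♙ · ♙│2
1│♖ ♘ ♗ ♕ ♔ ♗ · ♖│1
  ─────────────────
  a b c d e f g h


2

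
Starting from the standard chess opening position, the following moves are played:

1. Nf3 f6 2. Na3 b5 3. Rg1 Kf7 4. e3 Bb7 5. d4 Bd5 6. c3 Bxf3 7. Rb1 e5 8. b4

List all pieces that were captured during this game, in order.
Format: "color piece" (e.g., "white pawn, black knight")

Tracking captures:
  Bxf3: captured white knight

white knight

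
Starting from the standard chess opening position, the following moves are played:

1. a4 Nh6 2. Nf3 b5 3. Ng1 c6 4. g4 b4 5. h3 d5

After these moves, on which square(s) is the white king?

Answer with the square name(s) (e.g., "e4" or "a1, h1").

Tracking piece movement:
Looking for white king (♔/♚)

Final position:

  a b c d e f g h
  ─────────────────
8│♜ ♞ ♝ ♛ ♚ ♝ · ♜│8
7│♟ · · · ♟ ♟ ♟ ♟│7
6│· · ♟ · · · · ♞│6
5│· · · ♟ · · · ·│5
4│♙ ♟ · · · · ♙ ·│4
3│· · · · · · · ♙│3
2│· ♙ ♙ ♙ ♙ ♙ · ·│2
1│♖ ♘ ♗ ♕ ♔ ♗ ♘ ♖│1
  ─────────────────
  a b c d e f g h


e1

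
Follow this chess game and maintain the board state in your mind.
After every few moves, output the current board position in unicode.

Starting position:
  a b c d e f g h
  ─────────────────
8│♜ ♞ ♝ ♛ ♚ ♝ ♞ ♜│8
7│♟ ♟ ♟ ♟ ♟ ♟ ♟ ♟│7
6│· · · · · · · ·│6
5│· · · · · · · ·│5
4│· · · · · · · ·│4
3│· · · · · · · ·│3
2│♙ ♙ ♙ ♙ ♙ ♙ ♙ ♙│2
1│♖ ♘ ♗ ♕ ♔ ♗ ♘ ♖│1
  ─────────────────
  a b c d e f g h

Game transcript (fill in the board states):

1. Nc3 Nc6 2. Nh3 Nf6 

  a b c d e f g h
  ─────────────────
8│♜ · ♝ ♛ ♚ ♝ · ♜│8
7│♟ ♟ ♟ ♟ ♟ ♟ ♟ ♟│7
6│· · ♞ · · ♞ · ·│6
5│· · · · · · · ·│5
4│· · · · · · · ·│4
3│· · ♘ · · · · ♘│3
2│♙ ♙ ♙ ♙ ♙ ♙ ♙ ♙│2
1│♖ · ♗ ♕ ♔ ♗ · ♖│1
  ─────────────────
  a b c d e f g h

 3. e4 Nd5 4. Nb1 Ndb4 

  a b c d e f g h
  ─────────────────
8│♜ · ♝ ♛ ♚ ♝ · ♜│8
7│♟ ♟ ♟ ♟ ♟ ♟ ♟ ♟│7
6│· · ♞ · · · · ·│6
5│· · · · · · · ·│5
4│· ♞ · · ♙ · · ·│4
3│· · · · · · · ♘│3
2│♙ ♙ ♙ ♙ · ♙ ♙ ♙│2
1│♖ ♘ ♗ ♕ ♔ ♗ · ♖│1
  ─────────────────
  a b c d e f g h

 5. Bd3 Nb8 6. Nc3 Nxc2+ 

  a b c d e f g h
  ─────────────────
8│♜ ♞ ♝ ♛ ♚ ♝ · ♜│8
7│♟ ♟ ♟ ♟ ♟ ♟ ♟ ♟│7
6│· · · · · · · ·│6
5│· · · · · · · ·│5
4│· · · · ♙ · · ·│4
3│· · ♘ ♗ · · · ♘│3
2│♙ ♙ ♞ ♙ · ♙ ♙ ♙│2
1│♖ · ♗ ♕ ♔ · · ♖│1
  ─────────────────
  a b c d e f g h

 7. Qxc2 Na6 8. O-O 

  a b c d e f g h
  ─────────────────
8│♜ · ♝ ♛ ♚ ♝ · ♜│8
7│♟ ♟ ♟ ♟ ♟ ♟ ♟ ♟│7
6│♞ · · · · · · ·│6
5│· · · · · · · ·│5
4│· · · · ♙ · · ·│4
3│· · ♘ ♗ · · · ♘│3
2│♙ ♙ ♕ ♙ · ♙ ♙ ♙│2
1│♖ · ♗ · · ♖ ♔ ·│1
  ─────────────────
  a b c d e f g h


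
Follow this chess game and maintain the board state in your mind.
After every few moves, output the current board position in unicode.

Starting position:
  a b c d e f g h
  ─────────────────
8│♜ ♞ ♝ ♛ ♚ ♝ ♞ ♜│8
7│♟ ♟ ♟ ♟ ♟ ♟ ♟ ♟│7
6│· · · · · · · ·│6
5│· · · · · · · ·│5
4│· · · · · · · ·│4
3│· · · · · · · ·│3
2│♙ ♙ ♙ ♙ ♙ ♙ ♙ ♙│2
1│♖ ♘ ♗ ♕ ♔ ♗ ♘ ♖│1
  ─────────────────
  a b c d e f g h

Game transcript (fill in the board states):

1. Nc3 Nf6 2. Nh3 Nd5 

  a b c d e f g h
  ─────────────────
8│♜ ♞ ♝ ♛ ♚ ♝ · ♜│8
7│♟ ♟ ♟ ♟ ♟ ♟ ♟ ♟│7
6│· · · · · · · ·│6
5│· · · ♞ · · · ·│5
4│· · · · · · · ·│4
3│· · ♘ · · · · ♘│3
2│♙ ♙ ♙ ♙ ♙ ♙ ♙ ♙│2
1│♖ · ♗ ♕ ♔ ♗ · ♖│1
  ─────────────────
  a b c d e f g h

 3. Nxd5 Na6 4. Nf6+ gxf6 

  a b c d e f g h
  ─────────────────
8│♜ · ♝ ♛ ♚ ♝ · ♜│8
7│♟ ♟ ♟ ♟ ♟ ♟ · ♟│7
6│♞ · · · · ♟ · ·│6
5│· · · · · · · ·│5
4│· · · · · · · ·│4
3│· · · · · · · ♘│3
2│♙ ♙ ♙ ♙ ♙ ♙ ♙ ♙│2
1│♖ · ♗ ♕ ♔ ♗ · ♖│1
  ─────────────────
  a b c d e f g h

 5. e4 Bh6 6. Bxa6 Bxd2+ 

  a b c d e f g h
  ─────────────────
8│♜ · ♝ ♛ ♚ · · ♜│8
7│♟ ♟ ♟ ♟ ♟ ♟ · ♟│7
6│♗ · · · · ♟ · ·│6
5│· · · · · · · ·│5
4│· · · · ♙ · · ·│4
3│· · · · · · · ♘│3
2│♙ ♙ ♙ ♝ · ♙ ♙ ♙│2
1│♖ · ♗ ♕ ♔ · · ♖│1
  ─────────────────
  a b c d e f g h

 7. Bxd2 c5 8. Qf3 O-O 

  a b c d e f g h
  ─────────────────
8│♜ · ♝ ♛ · ♜ ♚ ·│8
7│♟ ♟ · ♟ ♟ ♟ · ♟│7
6│♗ · · · · ♟ · ·│6
5│· · ♟ · · · · ·│5
4│· · · · ♙ · · ·│4
3│· · · · · ♕ · ♘│3
2│♙ ♙ ♙ ♗ · ♙ ♙ ♙│2
1│♖ · · · ♔ · · ♖│1
  ─────────────────
  a b c d e f g h

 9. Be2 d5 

  a b c d e f g h
  ─────────────────
8│♜ · ♝ ♛ · ♜ ♚ ·│8
7│♟ ♟ · · ♟ ♟ · ♟│7
6│· · · · · ♟ · ·│6
5│· · ♟ ♟ · · · ·│5
4│· · · · ♙ · · ·│4
3│· · · · · ♕ · ♘│3
2│♙ ♙ ♙ ♗ ♗ ♙ ♙ ♙│2
1│♖ · · · ♔ · · ♖│1
  ─────────────────
  a b c d e f g h


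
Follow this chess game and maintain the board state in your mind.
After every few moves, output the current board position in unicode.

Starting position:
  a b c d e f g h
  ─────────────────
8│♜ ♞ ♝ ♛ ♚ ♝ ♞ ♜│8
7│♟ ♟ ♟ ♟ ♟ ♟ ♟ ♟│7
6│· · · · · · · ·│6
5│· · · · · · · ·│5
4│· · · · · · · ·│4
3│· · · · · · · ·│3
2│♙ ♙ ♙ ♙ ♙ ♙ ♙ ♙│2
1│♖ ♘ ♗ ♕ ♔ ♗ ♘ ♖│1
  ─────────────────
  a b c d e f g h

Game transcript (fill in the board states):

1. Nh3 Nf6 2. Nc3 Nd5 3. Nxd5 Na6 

  a b c d e f g h
  ─────────────────
8│♜ · ♝ ♛ ♚ ♝ · ♜│8
7│♟ ♟ ♟ ♟ ♟ ♟ ♟ ♟│7
6│♞ · · · · · · ·│6
5│· · · ♘ · · · ·│5
4│· · · · · · · ·│4
3│· · · · · · · ♘│3
2│♙ ♙ ♙ ♙ ♙ ♙ ♙ ♙│2
1│♖ · ♗ ♕ ♔ ♗ · ♖│1
  ─────────────────
  a b c d e f g h

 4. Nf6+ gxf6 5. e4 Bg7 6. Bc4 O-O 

  a b c d e f g h
  ─────────────────
8│♜ · ♝ ♛ · ♜ ♚ ·│8
7│♟ ♟ ♟ ♟ ♟ ♟ ♝ ♟│7
6│♞ · · · · ♟ · ·│6
5│· · · · · · · ·│5
4│· · ♗ · ♙ · · ·│4
3│· · · · · · · ♘│3
2│♙ ♙ ♙ ♙ · ♙ ♙ ♙│2
1│♖ · ♗ ♕ ♔ · · ♖│1
  ─────────────────
  a b c d e f g h

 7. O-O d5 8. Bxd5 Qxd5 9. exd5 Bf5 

  a b c d e f g h
  ─────────────────
8│♜ · · · · ♜ ♚ ·│8
7│♟ ♟ ♟ · ♟ ♟ ♝ ♟│7
6│♞ · · · · ♟ · ·│6
5│· · · ♙ · ♝ · ·│5
4│· · · · · · · ·│4
3│· · · · · · · ♘│3
2│♙ ♙ ♙ ♙ · ♙ ♙ ♙│2
1│♖ · ♗ ♕ · ♖ ♔ ·│1
  ─────────────────
  a b c d e f g h

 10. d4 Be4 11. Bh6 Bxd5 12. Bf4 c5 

  a b c d e f g h
  ─────────────────
8│♜ · · · · ♜ ♚ ·│8
7│♟ ♟ · · ♟ ♟ ♝ ♟│7
6│♞ · · · · ♟ · ·│6
5│· · ♟ ♝ · · · ·│5
4│· · · ♙ · ♗ · ·│4
3│· · · · · · · ♘│3
2│♙ ♙ ♙ · · ♙ ♙ ♙│2
1│♖ · · ♕ · ♖ ♔ ·│1
  ─────────────────
  a b c d e f g h

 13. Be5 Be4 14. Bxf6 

  a b c d e f g h
  ─────────────────
8│♜ · · · · ♜ ♚ ·│8
7│♟ ♟ · · ♟ ♟ ♝ ♟│7
6│♞ · · · · ♗ · ·│6
5│· · ♟ · · · · ·│5
4│· · · ♙ ♝ · · ·│4
3│· · · · · · · ♘│3
2│♙ ♙ ♙ · · ♙ ♙ ♙│2
1│♖ · · ♕ · ♖ ♔ ·│1
  ─────────────────
  a b c d e f g h


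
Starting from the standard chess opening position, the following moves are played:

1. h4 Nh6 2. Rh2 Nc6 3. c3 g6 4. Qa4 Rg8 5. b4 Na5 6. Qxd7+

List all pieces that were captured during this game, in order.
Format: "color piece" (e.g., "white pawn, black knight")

Tracking captures:
  Qxd7+: captured black pawn

black pawn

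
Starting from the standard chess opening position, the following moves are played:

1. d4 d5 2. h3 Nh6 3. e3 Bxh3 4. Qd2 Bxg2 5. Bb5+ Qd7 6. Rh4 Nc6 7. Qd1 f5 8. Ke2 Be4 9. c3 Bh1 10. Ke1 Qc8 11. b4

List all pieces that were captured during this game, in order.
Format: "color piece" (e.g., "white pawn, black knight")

Tracking captures:
  Bxh3: captured white pawn
  Bxg2: captured white pawn

white pawn, white pawn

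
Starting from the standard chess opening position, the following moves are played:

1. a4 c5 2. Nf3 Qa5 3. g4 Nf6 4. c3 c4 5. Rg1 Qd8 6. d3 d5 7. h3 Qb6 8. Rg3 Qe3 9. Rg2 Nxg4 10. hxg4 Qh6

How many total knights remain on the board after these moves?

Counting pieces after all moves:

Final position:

  a b c d e f g h
  ─────────────────
8│♜ ♞ ♝ · ♚ ♝ · ♜│8
7│♟ ♟ · · ♟ ♟ ♟ ♟│7
6│· · · · · · · ♛│6
5│· · · ♟ · · · ·│5
4│♙ · ♟ · · · ♙ ·│4
3│· · ♙ ♙ · ♘ · ·│3
2│· ♙ · · ♙ ♙ ♖ ·│2
1│♖ ♘ ♗ ♕ ♔ ♗ · ·│1
  ─────────────────
  a b c d e f g h


3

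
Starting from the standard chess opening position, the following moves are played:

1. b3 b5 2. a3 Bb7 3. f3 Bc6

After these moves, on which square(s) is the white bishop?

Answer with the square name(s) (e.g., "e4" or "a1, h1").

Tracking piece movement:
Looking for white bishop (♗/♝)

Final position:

  a b c d e f g h
  ─────────────────
8│♜ ♞ · ♛ ♚ ♝ ♞ ♜│8
7│♟ · ♟ ♟ ♟ ♟ ♟ ♟│7
6│· · ♝ · · · · ·│6
5│· ♟ · · · · · ·│5
4│· · · · · · · ·│4
3│♙ ♙ · · · ♙ · ·│3
2│· · ♙ ♙ ♙ · ♙ ♙│2
1│♖ ♘ ♗ ♕ ♔ ♗ ♘ ♖│1
  ─────────────────
  a b c d e f g h


c1, f1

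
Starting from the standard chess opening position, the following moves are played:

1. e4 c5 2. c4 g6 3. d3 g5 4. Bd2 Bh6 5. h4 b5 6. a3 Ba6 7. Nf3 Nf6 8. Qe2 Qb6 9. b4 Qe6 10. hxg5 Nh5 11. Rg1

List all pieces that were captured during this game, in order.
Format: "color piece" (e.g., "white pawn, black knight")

Tracking captures:
  hxg5: captured black pawn

black pawn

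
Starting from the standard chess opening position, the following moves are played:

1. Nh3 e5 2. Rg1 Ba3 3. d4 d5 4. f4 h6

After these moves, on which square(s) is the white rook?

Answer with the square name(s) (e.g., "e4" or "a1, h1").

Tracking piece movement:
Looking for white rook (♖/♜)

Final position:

  a b c d e f g h
  ─────────────────
8│♜ ♞ ♝ ♛ ♚ · ♞ ♜│8
7│♟ ♟ ♟ · · ♟ ♟ ·│7
6│· · · · · · · ♟│6
5│· · · ♟ ♟ · · ·│5
4│· · · ♙ · ♙ · ·│4
3│♝ · · · · · · ♘│3
2│♙ ♙ ♙ · ♙ · ♙ ♙│2
1│♖ ♘ ♗ ♕ ♔ ♗ ♖ ·│1
  ─────────────────
  a b c d e f g h


a1, g1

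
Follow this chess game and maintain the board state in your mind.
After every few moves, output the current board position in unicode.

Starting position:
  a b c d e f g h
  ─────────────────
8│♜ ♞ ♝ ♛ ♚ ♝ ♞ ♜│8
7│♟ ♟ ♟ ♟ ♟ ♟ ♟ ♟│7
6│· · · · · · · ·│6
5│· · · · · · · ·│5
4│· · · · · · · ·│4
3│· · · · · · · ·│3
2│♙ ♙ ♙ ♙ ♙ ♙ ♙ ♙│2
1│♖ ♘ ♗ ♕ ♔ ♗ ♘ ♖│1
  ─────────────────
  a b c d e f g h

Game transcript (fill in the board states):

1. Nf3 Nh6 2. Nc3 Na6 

  a b c d e f g h
  ─────────────────
8│♜ · ♝ ♛ ♚ ♝ · ♜│8
7│♟ ♟ ♟ ♟ ♟ ♟ ♟ ♟│7
6│♞ · · · · · · ♞│6
5│· · · · · · · ·│5
4│· · · · · · · ·│4
3│· · ♘ · · ♘ · ·│3
2│♙ ♙ ♙ ♙ ♙ ♙ ♙ ♙│2
1│♖ · ♗ ♕ ♔ ♗ · ♖│1
  ─────────────────
  a b c d e f g h

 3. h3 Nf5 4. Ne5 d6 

  a b c d e f g h
  ─────────────────
8│♜ · ♝ ♛ ♚ ♝ · ♜│8
7│♟ ♟ ♟ · ♟ ♟ ♟ ♟│7
6│♞ · · ♟ · · · ·│6
5│· · · · ♘ ♞ · ·│5
4│· · · · · · · ·│4
3│· · ♘ · · · · ♙│3
2│♙ ♙ ♙ ♙ ♙ ♙ ♙ ·│2
1│♖ · ♗ ♕ ♔ ♗ · ♖│1
  ─────────────────
  a b c d e f g h

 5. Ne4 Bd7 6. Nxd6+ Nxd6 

  a b c d e f g h
  ─────────────────
8│♜ · · ♛ ♚ ♝ · ♜│8
7│♟ ♟ ♟ ♝ ♟ ♟ ♟ ♟│7
6│♞ · · ♞ · · · ·│6
5│· · · · ♘ · · ·│5
4│· · · · · · · ·│4
3│· · · · · · · ♙│3
2│♙ ♙ ♙ ♙ ♙ ♙ ♙ ·│2
1│♖ · ♗ ♕ ♔ ♗ · ♖│1
  ─────────────────
  a b c d e f g h

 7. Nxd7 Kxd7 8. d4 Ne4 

  a b c d e f g h
  ─────────────────
8│♜ · · ♛ · ♝ · ♜│8
7│♟ ♟ ♟ ♚ ♟ ♟ ♟ ♟│7
6│♞ · · · · · · ·│6
5│· · · · · · · ·│5
4│· · · ♙ ♞ · · ·│4
3│· · · · · · · ♙│3
2│♙ ♙ ♙ · ♙ ♙ ♙ ·│2
1│♖ · ♗ ♕ ♔ ♗ · ♖│1
  ─────────────────
  a b c d e f g h

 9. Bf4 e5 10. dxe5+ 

  a b c d e f g h
  ─────────────────
8│♜ · · ♛ · ♝ · ♜│8
7│♟ ♟ ♟ ♚ · ♟ ♟ ♟│7
6│♞ · · · · · · ·│6
5│· · · · ♙ · · ·│5
4│· · · · ♞ ♗ · ·│4
3│· · · · · · · ♙│3
2│♙ ♙ ♙ · ♙ ♙ ♙ ·│2
1│♖ · · ♕ ♔ ♗ · ♖│1
  ─────────────────
  a b c d e f g h


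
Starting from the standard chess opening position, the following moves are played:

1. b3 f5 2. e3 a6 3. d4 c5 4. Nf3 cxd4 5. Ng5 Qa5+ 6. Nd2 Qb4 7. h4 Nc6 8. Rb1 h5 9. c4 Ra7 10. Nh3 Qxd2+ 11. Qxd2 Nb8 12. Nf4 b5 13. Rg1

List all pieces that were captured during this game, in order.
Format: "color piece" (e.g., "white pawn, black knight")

Tracking captures:
  cxd4: captured white pawn
  Qxd2+: captured white knight
  Qxd2: captured black queen

white pawn, white knight, black queen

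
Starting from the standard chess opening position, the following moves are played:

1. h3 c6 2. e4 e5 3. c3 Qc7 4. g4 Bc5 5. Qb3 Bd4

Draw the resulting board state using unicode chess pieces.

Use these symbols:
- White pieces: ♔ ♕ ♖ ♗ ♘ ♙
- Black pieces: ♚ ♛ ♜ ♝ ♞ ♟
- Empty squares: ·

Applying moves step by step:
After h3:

♜ ♞ ♝ ♛ ♚ ♝ ♞ ♜
♟ ♟ ♟ ♟ ♟ ♟ ♟ ♟
· · · · · · · ·
· · · · · · · ·
· · · · · · · ·
· · · · · · · ♙
♙ ♙ ♙ ♙ ♙ ♙ ♙ ·
♖ ♘ ♗ ♕ ♔ ♗ ♘ ♖


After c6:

♜ ♞ ♝ ♛ ♚ ♝ ♞ ♜
♟ ♟ · ♟ ♟ ♟ ♟ ♟
· · ♟ · · · · ·
· · · · · · · ·
· · · · · · · ·
· · · · · · · ♙
♙ ♙ ♙ ♙ ♙ ♙ ♙ ·
♖ ♘ ♗ ♕ ♔ ♗ ♘ ♖


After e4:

♜ ♞ ♝ ♛ ♚ ♝ ♞ ♜
♟ ♟ · ♟ ♟ ♟ ♟ ♟
· · ♟ · · · · ·
· · · · · · · ·
· · · · ♙ · · ·
· · · · · · · ♙
♙ ♙ ♙ ♙ · ♙ ♙ ·
♖ ♘ ♗ ♕ ♔ ♗ ♘ ♖


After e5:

♜ ♞ ♝ ♛ ♚ ♝ ♞ ♜
♟ ♟ · ♟ · ♟ ♟ ♟
· · ♟ · · · · ·
· · · · ♟ · · ·
· · · · ♙ · · ·
· · · · · · · ♙
♙ ♙ ♙ ♙ · ♙ ♙ ·
♖ ♘ ♗ ♕ ♔ ♗ ♘ ♖


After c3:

♜ ♞ ♝ ♛ ♚ ♝ ♞ ♜
♟ ♟ · ♟ · ♟ ♟ ♟
· · ♟ · · · · ·
· · · · ♟ · · ·
· · · · ♙ · · ·
· · ♙ · · · · ♙
♙ ♙ · ♙ · ♙ ♙ ·
♖ ♘ ♗ ♕ ♔ ♗ ♘ ♖


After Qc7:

♜ ♞ ♝ · ♚ ♝ ♞ ♜
♟ ♟ ♛ ♟ · ♟ ♟ ♟
· · ♟ · · · · ·
· · · · ♟ · · ·
· · · · ♙ · · ·
· · ♙ · · · · ♙
♙ ♙ · ♙ · ♙ ♙ ·
♖ ♘ ♗ ♕ ♔ ♗ ♘ ♖


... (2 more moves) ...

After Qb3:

♜ ♞ ♝ · ♚ · ♞ ♜
♟ ♟ ♛ ♟ · ♟ ♟ ♟
· · ♟ · · · · ·
· · ♝ · ♟ · · ·
· · · · ♙ · ♙ ·
· ♕ ♙ · · · · ♙
♙ ♙ · ♙ · ♙ · ·
♖ ♘ ♗ · ♔ ♗ ♘ ♖


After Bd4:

♜ ♞ ♝ · ♚ · ♞ ♜
♟ ♟ ♛ ♟ · ♟ ♟ ♟
· · ♟ · · · · ·
· · · · ♟ · · ·
· · · ♝ ♙ · ♙ ·
· ♕ ♙ · · · · ♙
♙ ♙ · ♙ · ♙ · ·
♖ ♘ ♗ · ♔ ♗ ♘ ♖



  a b c d e f g h
  ─────────────────
8│♜ ♞ ♝ · ♚ · ♞ ♜│8
7│♟ ♟ ♛ ♟ · ♟ ♟ ♟│7
6│· · ♟ · · · · ·│6
5│· · · · ♟ · · ·│5
4│· · · ♝ ♙ · ♙ ·│4
3│· ♕ ♙ · · · · ♙│3
2│♙ ♙ · ♙ · ♙ · ·│2
1│♖ ♘ ♗ · ♔ ♗ ♘ ♖│1
  ─────────────────
  a b c d e f g h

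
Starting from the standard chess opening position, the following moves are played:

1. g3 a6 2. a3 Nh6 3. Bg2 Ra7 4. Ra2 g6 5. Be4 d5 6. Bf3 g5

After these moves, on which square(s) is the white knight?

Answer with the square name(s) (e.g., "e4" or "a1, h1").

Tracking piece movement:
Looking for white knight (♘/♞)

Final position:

  a b c d e f g h
  ─────────────────
8│· ♞ ♝ ♛ ♚ ♝ · ♜│8
7│♜ ♟ ♟ · ♟ ♟ · ♟│7
6│♟ · · · · · · ♞│6
5│· · · ♟ · · ♟ ·│5
4│· · · · · · · ·│4
3│♙ · · · · ♗ ♙ ·│3
2│♖ ♙ ♙ ♙ ♙ ♙ · ♙│2
1│· ♘ ♗ ♕ ♔ · ♘ ♖│1
  ─────────────────
  a b c d e f g h


b1, g1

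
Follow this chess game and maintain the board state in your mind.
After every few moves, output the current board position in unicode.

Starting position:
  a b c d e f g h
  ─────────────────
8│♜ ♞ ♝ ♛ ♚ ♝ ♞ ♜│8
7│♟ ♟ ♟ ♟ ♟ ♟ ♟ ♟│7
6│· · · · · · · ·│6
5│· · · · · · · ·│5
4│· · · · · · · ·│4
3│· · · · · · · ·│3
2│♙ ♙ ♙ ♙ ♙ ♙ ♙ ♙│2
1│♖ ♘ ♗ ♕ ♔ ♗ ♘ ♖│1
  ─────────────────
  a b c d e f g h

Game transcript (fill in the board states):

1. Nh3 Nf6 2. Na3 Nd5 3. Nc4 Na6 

  a b c d e f g h
  ─────────────────
8│♜ · ♝ ♛ ♚ ♝ · ♜│8
7│♟ ♟ ♟ ♟ ♟ ♟ ♟ ♟│7
6│♞ · · · · · · ·│6
5│· · · ♞ · · · ·│5
4│· · ♘ · · · · ·│4
3│· · · · · · · ♘│3
2│♙ ♙ ♙ ♙ ♙ ♙ ♙ ♙│2
1│♖ · ♗ ♕ ♔ ♗ · ♖│1
  ─────────────────
  a b c d e f g h

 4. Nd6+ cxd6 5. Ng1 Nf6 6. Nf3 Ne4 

  a b c d e f g h
  ─────────────────
8│♜ · ♝ ♛ ♚ ♝ · ♜│8
7│♟ ♟ · ♟ ♟ ♟ ♟ ♟│7
6│♞ · · ♟ · · · ·│6
5│· · · · · · · ·│5
4│· · · · ♞ · · ·│4
3│· · · · · ♘ · ·│3
2│♙ ♙ ♙ ♙ ♙ ♙ ♙ ♙│2
1│♖ · ♗ ♕ ♔ ♗ · ♖│1
  ─────────────────
  a b c d e f g h

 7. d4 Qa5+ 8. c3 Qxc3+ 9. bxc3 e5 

  a b c d e f g h
  ─────────────────
8│♜ · ♝ · ♚ ♝ · ♜│8
7│♟ ♟ · ♟ · ♟ ♟ ♟│7
6│♞ · · ♟ · · · ·│6
5│· · · · ♟ · · ·│5
4│· · · ♙ ♞ · · ·│4
3│· · ♙ · · ♘ · ·│3
2│♙ · · · ♙ ♙ ♙ ♙│2
1│♖ · ♗ ♕ ♔ ♗ · ♖│1
  ─────────────────
  a b c d e f g h

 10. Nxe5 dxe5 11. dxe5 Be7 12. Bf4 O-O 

  a b c d e f g h
  ─────────────────
8│♜ · ♝ · · ♜ ♚ ·│8
7│♟ ♟ · ♟ ♝ ♟ ♟ ♟│7
6│♞ · · · · · · ·│6
5│· · · · ♙ · · ·│5
4│· · · · ♞ ♗ · ·│4
3│· · ♙ · · · · ·│3
2│♙ · · · ♙ ♙ ♙ ♙│2
1│♖ · · ♕ ♔ ♗ · ♖│1
  ─────────────────
  a b c d e f g h

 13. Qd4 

  a b c d e f g h
  ─────────────────
8│♜ · ♝ · · ♜ ♚ ·│8
7│♟ ♟ · ♟ ♝ ♟ ♟ ♟│7
6│♞ · · · · · · ·│6
5│· · · · ♙ · · ·│5
4│· · · ♕ ♞ ♗ · ·│4
3│· · ♙ · · · · ·│3
2│♙ · · · ♙ ♙ ♙ ♙│2
1│♖ · · · ♔ ♗ · ♖│1
  ─────────────────
  a b c d e f g h


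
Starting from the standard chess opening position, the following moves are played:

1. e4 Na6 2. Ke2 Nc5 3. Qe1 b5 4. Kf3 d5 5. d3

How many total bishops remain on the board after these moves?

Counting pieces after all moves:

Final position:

  a b c d e f g h
  ─────────────────
8│♜ · ♝ ♛ ♚ ♝ ♞ ♜│8
7│♟ · ♟ · ♟ ♟ ♟ ♟│7
6│· · · · · · · ·│6
5│· ♟ ♞ ♟ · · · ·│5
4│· · · · ♙ · · ·│4
3│· · · ♙ · ♔ · ·│3
2│♙ ♙ ♙ · · ♙ ♙ ♙│2
1│♖ ♘ ♗ · ♕ ♗ ♘ ♖│1
  ─────────────────
  a b c d e f g h


4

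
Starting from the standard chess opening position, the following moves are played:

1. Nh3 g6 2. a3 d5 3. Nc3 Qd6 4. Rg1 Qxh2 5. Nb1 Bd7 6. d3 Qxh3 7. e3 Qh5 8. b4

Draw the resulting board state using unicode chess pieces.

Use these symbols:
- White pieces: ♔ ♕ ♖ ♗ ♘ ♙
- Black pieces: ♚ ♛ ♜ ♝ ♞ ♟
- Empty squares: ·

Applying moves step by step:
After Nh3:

♜ ♞ ♝ ♛ ♚ ♝ ♞ ♜
♟ ♟ ♟ ♟ ♟ ♟ ♟ ♟
· · · · · · · ·
· · · · · · · ·
· · · · · · · ·
· · · · · · · ♘
♙ ♙ ♙ ♙ ♙ ♙ ♙ ♙
♖ ♘ ♗ ♕ ♔ ♗ · ♖


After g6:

♜ ♞ ♝ ♛ ♚ ♝ ♞ ♜
♟ ♟ ♟ ♟ ♟ ♟ · ♟
· · · · · · ♟ ·
· · · · · · · ·
· · · · · · · ·
· · · · · · · ♘
♙ ♙ ♙ ♙ ♙ ♙ ♙ ♙
♖ ♘ ♗ ♕ ♔ ♗ · ♖


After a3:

♜ ♞ ♝ ♛ ♚ ♝ ♞ ♜
♟ ♟ ♟ ♟ ♟ ♟ · ♟
· · · · · · ♟ ·
· · · · · · · ·
· · · · · · · ·
♙ · · · · · · ♘
· ♙ ♙ ♙ ♙ ♙ ♙ ♙
♖ ♘ ♗ ♕ ♔ ♗ · ♖


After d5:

♜ ♞ ♝ ♛ ♚ ♝ ♞ ♜
♟ ♟ ♟ · ♟ ♟ · ♟
· · · · · · ♟ ·
· · · ♟ · · · ·
· · · · · · · ·
♙ · · · · · · ♘
· ♙ ♙ ♙ ♙ ♙ ♙ ♙
♖ ♘ ♗ ♕ ♔ ♗ · ♖


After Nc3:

♜ ♞ ♝ ♛ ♚ ♝ ♞ ♜
♟ ♟ ♟ · ♟ ♟ · ♟
· · · · · · ♟ ·
· · · ♟ · · · ·
· · · · · · · ·
♙ · ♘ · · · · ♘
· ♙ ♙ ♙ ♙ ♙ ♙ ♙
♖ · ♗ ♕ ♔ ♗ · ♖


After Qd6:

♜ ♞ ♝ · ♚ ♝ ♞ ♜
♟ ♟ ♟ · ♟ ♟ · ♟
· · · ♛ · · ♟ ·
· · · ♟ · · · ·
· · · · · · · ·
♙ · ♘ · · · · ♘
· ♙ ♙ ♙ ♙ ♙ ♙ ♙
♖ · ♗ ♕ ♔ ♗ · ♖


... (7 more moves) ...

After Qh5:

♜ ♞ · · ♚ ♝ ♞ ♜
♟ ♟ ♟ ♝ ♟ ♟ · ♟
· · · · · · ♟ ·
· · · ♟ · · · ♛
· · · · · · · ·
♙ · · ♙ ♙ · · ·
· ♙ ♙ · · ♙ ♙ ·
♖ ♘ ♗ ♕ ♔ ♗ ♖ ·


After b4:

♜ ♞ · · ♚ ♝ ♞ ♜
♟ ♟ ♟ ♝ ♟ ♟ · ♟
· · · · · · ♟ ·
· · · ♟ · · · ♛
· ♙ · · · · · ·
♙ · · ♙ ♙ · · ·
· · ♙ · · ♙ ♙ ·
♖ ♘ ♗ ♕ ♔ ♗ ♖ ·



  a b c d e f g h
  ─────────────────
8│♜ ♞ · · ♚ ♝ ♞ ♜│8
7│♟ ♟ ♟ ♝ ♟ ♟ · ♟│7
6│· · · · · · ♟ ·│6
5│· · · ♟ · · · ♛│5
4│· ♙ · · · · · ·│4
3│♙ · · ♙ ♙ · · ·│3
2│· · ♙ · · ♙ ♙ ·│2
1│♖ ♘ ♗ ♕ ♔ ♗ ♖ ·│1
  ─────────────────
  a b c d e f g h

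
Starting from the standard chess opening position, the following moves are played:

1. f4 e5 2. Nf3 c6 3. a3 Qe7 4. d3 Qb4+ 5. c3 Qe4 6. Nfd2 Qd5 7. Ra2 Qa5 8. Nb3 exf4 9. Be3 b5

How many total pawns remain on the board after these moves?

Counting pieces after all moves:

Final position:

  a b c d e f g h
  ─────────────────
8│♜ ♞ ♝ · ♚ ♝ ♞ ♜│8
7│♟ · · ♟ · ♟ ♟ ♟│7
6│· · ♟ · · · · ·│6
5│♛ ♟ · · · · · ·│5
4│· · · · · ♟ · ·│4
3│♙ ♘ ♙ ♙ ♗ · · ·│3
2│♖ ♙ · · ♙ · ♙ ♙│2
1│· ♘ · ♕ ♔ ♗ · ♖│1
  ─────────────────
  a b c d e f g h


15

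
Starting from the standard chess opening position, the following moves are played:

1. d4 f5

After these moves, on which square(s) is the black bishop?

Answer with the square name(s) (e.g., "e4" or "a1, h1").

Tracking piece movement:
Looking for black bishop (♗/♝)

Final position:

  a b c d e f g h
  ─────────────────
8│♜ ♞ ♝ ♛ ♚ ♝ ♞ ♜│8
7│♟ ♟ ♟ ♟ ♟ · ♟ ♟│7
6│· · · · · · · ·│6
5│· · · · · ♟ · ·│5
4│· · · ♙ · · · ·│4
3│· · · · · · · ·│3
2│♙ ♙ ♙ · ♙ ♙ ♙ ♙│2
1│♖ ♘ ♗ ♕ ♔ ♗ ♘ ♖│1
  ─────────────────
  a b c d e f g h


c8, f8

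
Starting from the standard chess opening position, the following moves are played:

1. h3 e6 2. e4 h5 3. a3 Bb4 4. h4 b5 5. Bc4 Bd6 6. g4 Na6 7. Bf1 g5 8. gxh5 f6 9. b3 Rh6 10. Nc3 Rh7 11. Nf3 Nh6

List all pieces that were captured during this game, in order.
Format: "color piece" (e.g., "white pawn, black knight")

Tracking captures:
  gxh5: captured black pawn

black pawn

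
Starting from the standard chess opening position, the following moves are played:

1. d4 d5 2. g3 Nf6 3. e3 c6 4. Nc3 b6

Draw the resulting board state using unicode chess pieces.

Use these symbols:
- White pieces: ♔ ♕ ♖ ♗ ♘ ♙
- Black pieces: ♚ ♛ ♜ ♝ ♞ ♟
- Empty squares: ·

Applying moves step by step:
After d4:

♜ ♞ ♝ ♛ ♚ ♝ ♞ ♜
♟ ♟ ♟ ♟ ♟ ♟ ♟ ♟
· · · · · · · ·
· · · · · · · ·
· · · ♙ · · · ·
· · · · · · · ·
♙ ♙ ♙ · ♙ ♙ ♙ ♙
♖ ♘ ♗ ♕ ♔ ♗ ♘ ♖


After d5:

♜ ♞ ♝ ♛ ♚ ♝ ♞ ♜
♟ ♟ ♟ · ♟ ♟ ♟ ♟
· · · · · · · ·
· · · ♟ · · · ·
· · · ♙ · · · ·
· · · · · · · ·
♙ ♙ ♙ · ♙ ♙ ♙ ♙
♖ ♘ ♗ ♕ ♔ ♗ ♘ ♖


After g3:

♜ ♞ ♝ ♛ ♚ ♝ ♞ ♜
♟ ♟ ♟ · ♟ ♟ ♟ ♟
· · · · · · · ·
· · · ♟ · · · ·
· · · ♙ · · · ·
· · · · · · ♙ ·
♙ ♙ ♙ · ♙ ♙ · ♙
♖ ♘ ♗ ♕ ♔ ♗ ♘ ♖


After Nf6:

♜ ♞ ♝ ♛ ♚ ♝ · ♜
♟ ♟ ♟ · ♟ ♟ ♟ ♟
· · · · · ♞ · ·
· · · ♟ · · · ·
· · · ♙ · · · ·
· · · · · · ♙ ·
♙ ♙ ♙ · ♙ ♙ · ♙
♖ ♘ ♗ ♕ ♔ ♗ ♘ ♖


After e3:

♜ ♞ ♝ ♛ ♚ ♝ · ♜
♟ ♟ ♟ · ♟ ♟ ♟ ♟
· · · · · ♞ · ·
· · · ♟ · · · ·
· · · ♙ · · · ·
· · · · ♙ · ♙ ·
♙ ♙ ♙ · · ♙ · ♙
♖ ♘ ♗ ♕ ♔ ♗ ♘ ♖


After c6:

♜ ♞ ♝ ♛ ♚ ♝ · ♜
♟ ♟ · · ♟ ♟ ♟ ♟
· · ♟ · · ♞ · ·
· · · ♟ · · · ·
· · · ♙ · · · ·
· · · · ♙ · ♙ ·
♙ ♙ ♙ · · ♙ · ♙
♖ ♘ ♗ ♕ ♔ ♗ ♘ ♖


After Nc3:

♜ ♞ ♝ ♛ ♚ ♝ · ♜
♟ ♟ · · ♟ ♟ ♟ ♟
· · ♟ · · ♞ · ·
· · · ♟ · · · ·
· · · ♙ · · · ·
· · ♘ · ♙ · ♙ ·
♙ ♙ ♙ · · ♙ · ♙
♖ · ♗ ♕ ♔ ♗ ♘ ♖


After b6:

♜ ♞ ♝ ♛ ♚ ♝ · ♜
♟ · · · ♟ ♟ ♟ ♟
· ♟ ♟ · · ♞ · ·
· · · ♟ · · · ·
· · · ♙ · · · ·
· · ♘ · ♙ · ♙ ·
♙ ♙ ♙ · · ♙ · ♙
♖ · ♗ ♕ ♔ ♗ ♘ ♖



  a b c d e f g h
  ─────────────────
8│♜ ♞ ♝ ♛ ♚ ♝ · ♜│8
7│♟ · · · ♟ ♟ ♟ ♟│7
6│· ♟ ♟ · · ♞ · ·│6
5│· · · ♟ · · · ·│5
4│· · · ♙ · · · ·│4
3│· · ♘ · ♙ · ♙ ·│3
2│♙ ♙ ♙ · · ♙ · ♙│2
1│♖ · ♗ ♕ ♔ ♗ ♘ ♖│1
  ─────────────────
  a b c d e f g h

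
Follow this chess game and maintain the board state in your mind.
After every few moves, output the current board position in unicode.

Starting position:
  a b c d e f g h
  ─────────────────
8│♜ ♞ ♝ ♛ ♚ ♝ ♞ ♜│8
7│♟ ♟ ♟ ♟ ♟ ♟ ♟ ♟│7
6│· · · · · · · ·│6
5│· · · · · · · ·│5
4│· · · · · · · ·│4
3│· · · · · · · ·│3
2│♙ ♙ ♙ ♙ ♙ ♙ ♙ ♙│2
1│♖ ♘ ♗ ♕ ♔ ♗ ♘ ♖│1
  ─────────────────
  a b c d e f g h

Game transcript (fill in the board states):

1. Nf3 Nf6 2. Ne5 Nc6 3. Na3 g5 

  a b c d e f g h
  ─────────────────
8│♜ · ♝ ♛ ♚ ♝ · ♜│8
7│♟ ♟ ♟ ♟ ♟ ♟ · ♟│7
6│· · ♞ · · ♞ · ·│6
5│· · · · ♘ · ♟ ·│5
4│· · · · · · · ·│4
3│♘ · · · · · · ·│3
2│♙ ♙ ♙ ♙ ♙ ♙ ♙ ♙│2
1│♖ · ♗ ♕ ♔ ♗ · ♖│1
  ─────────────────
  a b c d e f g h

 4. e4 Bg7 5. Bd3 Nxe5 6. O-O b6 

  a b c d e f g h
  ─────────────────
8│♜ · ♝ ♛ ♚ · · ♜│8
7│♟ · ♟ ♟ ♟ ♟ ♝ ♟│7
6│· ♟ · · · ♞ · ·│6
5│· · · · ♞ · ♟ ·│5
4│· · · · ♙ · · ·│4
3│♘ · · ♗ · · · ·│3
2│♙ ♙ ♙ ♙ · ♙ ♙ ♙│2
1│♖ · ♗ ♕ · ♖ ♔ ·│1
  ─────────────────
  a b c d e f g h

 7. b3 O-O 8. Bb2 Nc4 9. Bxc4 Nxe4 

  a b c d e f g h
  ─────────────────
8│♜ · ♝ ♛ · ♜ ♚ ·│8
7│♟ · ♟ ♟ ♟ ♟ ♝ ♟│7
6│· ♟ · · · · · ·│6
5│· · · · · · ♟ ·│5
4│· · ♗ · ♞ · · ·│4
3│♘ ♙ · · · · · ·│3
2│♙ ♗ ♙ ♙ · ♙ ♙ ♙│2
1│♖ · · ♕ · ♖ ♔ ·│1
  ─────────────────
  a b c d e f g h

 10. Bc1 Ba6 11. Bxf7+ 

  a b c d e f g h
  ─────────────────
8│♜ · · ♛ · ♜ ♚ ·│8
7│♟ · ♟ ♟ ♟ ♗ ♝ ♟│7
6│♝ ♟ · · · · · ·│6
5│· · · · · · ♟ ·│5
4│· · · · ♞ · · ·│4
3│♘ ♙ · · · · · ·│3
2│♙ · ♙ ♙ · ♙ ♙ ♙│2
1│♖ · ♗ ♕ · ♖ ♔ ·│1
  ─────────────────
  a b c d e f g h


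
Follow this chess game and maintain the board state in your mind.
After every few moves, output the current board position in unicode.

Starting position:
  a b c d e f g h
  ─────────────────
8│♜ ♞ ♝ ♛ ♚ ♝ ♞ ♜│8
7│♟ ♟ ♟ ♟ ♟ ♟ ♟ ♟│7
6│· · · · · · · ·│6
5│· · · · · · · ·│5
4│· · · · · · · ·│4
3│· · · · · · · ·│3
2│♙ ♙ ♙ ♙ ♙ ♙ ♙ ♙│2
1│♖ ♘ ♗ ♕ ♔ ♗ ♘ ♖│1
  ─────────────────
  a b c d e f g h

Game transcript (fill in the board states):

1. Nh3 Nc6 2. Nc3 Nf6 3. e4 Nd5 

  a b c d e f g h
  ─────────────────
8│♜ · ♝ ♛ ♚ ♝ · ♜│8
7│♟ ♟ ♟ ♟ ♟ ♟ ♟ ♟│7
6│· · ♞ · · · · ·│6
5│· · · ♞ · · · ·│5
4│· · · · ♙ · · ·│4
3│· · ♘ · · · · ♘│3
2│♙ ♙ ♙ ♙ · ♙ ♙ ♙│2
1│♖ · ♗ ♕ ♔ ♗ · ♖│1
  ─────────────────
  a b c d e f g h

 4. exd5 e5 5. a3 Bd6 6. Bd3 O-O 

  a b c d e f g h
  ─────────────────
8│♜ · ♝ ♛ · ♜ ♚ ·│8
7│♟ ♟ ♟ ♟ · ♟ ♟ ♟│7
6│· · ♞ ♝ · · · ·│6
5│· · · ♙ ♟ · · ·│5
4│· · · · · · · ·│4
3│♙ · ♘ ♗ · · · ♘│3
2│· ♙ ♙ ♙ · ♙ ♙ ♙│2
1│♖ · ♗ ♕ ♔ · · ♖│1
  ─────────────────
  a b c d e f g h

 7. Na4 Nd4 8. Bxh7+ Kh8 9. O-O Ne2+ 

  a b c d e f g h
  ─────────────────
8│♜ · ♝ ♛ · ♜ · ♚│8
7│♟ ♟ ♟ ♟ · ♟ ♟ ♗│7
6│· · · ♝ · · · ·│6
5│· · · ♙ ♟ · · ·│5
4│♘ · · · · · · ·│4
3│♙ · · · · · · ♘│3
2│· ♙ ♙ ♙ ♞ ♙ ♙ ♙│2
1│♖ · ♗ ♕ · ♖ ♔ ·│1
  ─────────────────
  a b c d e f g h

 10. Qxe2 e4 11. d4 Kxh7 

  a b c d e f g h
  ─────────────────
8│♜ · ♝ ♛ · ♜ · ·│8
7│♟ ♟ ♟ ♟ · ♟ ♟ ♚│7
6│· · · ♝ · · · ·│6
5│· · · ♙ · · · ·│5
4│♘ · · ♙ ♟ · · ·│4
3│♙ · · · · · · ♘│3
2│· ♙ ♙ · ♕ ♙ ♙ ♙│2
1│♖ · ♗ · · ♖ ♔ ·│1
  ─────────────────
  a b c d e f g h


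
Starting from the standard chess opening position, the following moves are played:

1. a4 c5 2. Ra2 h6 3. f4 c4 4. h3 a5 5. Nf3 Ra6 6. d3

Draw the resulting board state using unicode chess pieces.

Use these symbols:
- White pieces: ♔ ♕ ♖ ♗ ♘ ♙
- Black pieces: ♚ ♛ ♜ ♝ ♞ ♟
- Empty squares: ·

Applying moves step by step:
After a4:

♜ ♞ ♝ ♛ ♚ ♝ ♞ ♜
♟ ♟ ♟ ♟ ♟ ♟ ♟ ♟
· · · · · · · ·
· · · · · · · ·
♙ · · · · · · ·
· · · · · · · ·
· ♙ ♙ ♙ ♙ ♙ ♙ ♙
♖ ♘ ♗ ♕ ♔ ♗ ♘ ♖


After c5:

♜ ♞ ♝ ♛ ♚ ♝ ♞ ♜
♟ ♟ · ♟ ♟ ♟ ♟ ♟
· · · · · · · ·
· · ♟ · · · · ·
♙ · · · · · · ·
· · · · · · · ·
· ♙ ♙ ♙ ♙ ♙ ♙ ♙
♖ ♘ ♗ ♕ ♔ ♗ ♘ ♖


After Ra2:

♜ ♞ ♝ ♛ ♚ ♝ ♞ ♜
♟ ♟ · ♟ ♟ ♟ ♟ ♟
· · · · · · · ·
· · ♟ · · · · ·
♙ · · · · · · ·
· · · · · · · ·
♖ ♙ ♙ ♙ ♙ ♙ ♙ ♙
· ♘ ♗ ♕ ♔ ♗ ♘ ♖


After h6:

♜ ♞ ♝ ♛ ♚ ♝ ♞ ♜
♟ ♟ · ♟ ♟ ♟ ♟ ·
· · · · · · · ♟
· · ♟ · · · · ·
♙ · · · · · · ·
· · · · · · · ·
♖ ♙ ♙ ♙ ♙ ♙ ♙ ♙
· ♘ ♗ ♕ ♔ ♗ ♘ ♖


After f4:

♜ ♞ ♝ ♛ ♚ ♝ ♞ ♜
♟ ♟ · ♟ ♟ ♟ ♟ ·
· · · · · · · ♟
· · ♟ · · · · ·
♙ · · · · ♙ · ·
· · · · · · · ·
♖ ♙ ♙ ♙ ♙ · ♙ ♙
· ♘ ♗ ♕ ♔ ♗ ♘ ♖


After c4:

♜ ♞ ♝ ♛ ♚ ♝ ♞ ♜
♟ ♟ · ♟ ♟ ♟ ♟ ·
· · · · · · · ♟
· · · · · · · ·
♙ · ♟ · · ♙ · ·
· · · · · · · ·
♖ ♙ ♙ ♙ ♙ · ♙ ♙
· ♘ ♗ ♕ ♔ ♗ ♘ ♖


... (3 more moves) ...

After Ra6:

· ♞ ♝ ♛ ♚ ♝ ♞ ♜
· ♟ · ♟ ♟ ♟ ♟ ·
♜ · · · · · · ♟
♟ · · · · · · ·
♙ · ♟ · · ♙ · ·
· · · · · ♘ · ♙
♖ ♙ ♙ ♙ ♙ · ♙ ·
· ♘ ♗ ♕ ♔ ♗ · ♖


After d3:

· ♞ ♝ ♛ ♚ ♝ ♞ ♜
· ♟ · ♟ ♟ ♟ ♟ ·
♜ · · · · · · ♟
♟ · · · · · · ·
♙ · ♟ · · ♙ · ·
· · · ♙ · ♘ · ♙
♖ ♙ ♙ · ♙ · ♙ ·
· ♘ ♗ ♕ ♔ ♗ · ♖



  a b c d e f g h
  ─────────────────
8│· ♞ ♝ ♛ ♚ ♝ ♞ ♜│8
7│· ♟ · ♟ ♟ ♟ ♟ ·│7
6│♜ · · · · · · ♟│6
5│♟ · · · · · · ·│5
4│♙ · ♟ · · ♙ · ·│4
3│· · · ♙ · ♘ · ♙│3
2│♖ ♙ ♙ · ♙ · ♙ ·│2
1│· ♘ ♗ ♕ ♔ ♗ · ♖│1
  ─────────────────
  a b c d e f g h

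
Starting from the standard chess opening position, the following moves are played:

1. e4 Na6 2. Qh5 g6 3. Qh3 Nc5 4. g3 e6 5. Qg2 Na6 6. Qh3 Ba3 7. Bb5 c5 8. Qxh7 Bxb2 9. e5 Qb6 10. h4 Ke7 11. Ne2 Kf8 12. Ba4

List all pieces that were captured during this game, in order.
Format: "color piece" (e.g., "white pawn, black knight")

Tracking captures:
  Qxh7: captured black pawn
  Bxb2: captured white pawn

black pawn, white pawn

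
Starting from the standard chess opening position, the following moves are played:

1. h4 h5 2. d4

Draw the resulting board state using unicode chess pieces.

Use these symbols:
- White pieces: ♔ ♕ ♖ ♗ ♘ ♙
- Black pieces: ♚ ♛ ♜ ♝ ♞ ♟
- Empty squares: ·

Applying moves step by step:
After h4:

♜ ♞ ♝ ♛ ♚ ♝ ♞ ♜
♟ ♟ ♟ ♟ ♟ ♟ ♟ ♟
· · · · · · · ·
· · · · · · · ·
· · · · · · · ♙
· · · · · · · ·
♙ ♙ ♙ ♙ ♙ ♙ ♙ ·
♖ ♘ ♗ ♕ ♔ ♗ ♘ ♖


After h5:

♜ ♞ ♝ ♛ ♚ ♝ ♞ ♜
♟ ♟ ♟ ♟ ♟ ♟ ♟ ·
· · · · · · · ·
· · · · · · · ♟
· · · · · · · ♙
· · · · · · · ·
♙ ♙ ♙ ♙ ♙ ♙ ♙ ·
♖ ♘ ♗ ♕ ♔ ♗ ♘ ♖


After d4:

♜ ♞ ♝ ♛ ♚ ♝ ♞ ♜
♟ ♟ ♟ ♟ ♟ ♟ ♟ ·
· · · · · · · ·
· · · · · · · ♟
· · · ♙ · · · ♙
· · · · · · · ·
♙ ♙ ♙ · ♙ ♙ ♙ ·
♖ ♘ ♗ ♕ ♔ ♗ ♘ ♖



  a b c d e f g h
  ─────────────────
8│♜ ♞ ♝ ♛ ♚ ♝ ♞ ♜│8
7│♟ ♟ ♟ ♟ ♟ ♟ ♟ ·│7
6│· · · · · · · ·│6
5│· · · · · · · ♟│5
4│· · · ♙ · · · ♙│4
3│· · · · · · · ·│3
2│♙ ♙ ♙ · ♙ ♙ ♙ ·│2
1│♖ ♘ ♗ ♕ ♔ ♗ ♘ ♖│1
  ─────────────────
  a b c d e f g h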